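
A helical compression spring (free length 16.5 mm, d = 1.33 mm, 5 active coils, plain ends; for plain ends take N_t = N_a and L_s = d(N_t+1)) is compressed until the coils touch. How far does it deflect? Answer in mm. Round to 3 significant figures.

N_t = 5; L_s = 1.33·6 = 7.98 mm
δ_solid = L₀ − L_s = 16.5 − 7.98 = 8.52 mm

8.52 mm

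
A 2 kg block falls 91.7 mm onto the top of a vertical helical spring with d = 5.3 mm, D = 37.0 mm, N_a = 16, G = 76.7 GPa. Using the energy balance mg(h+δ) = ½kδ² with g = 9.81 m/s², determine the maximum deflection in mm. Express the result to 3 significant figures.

k = Gd⁴/(8D³N_a) = (76.7×10³)(5.3⁴)/(8·37.0³·16) = 9.3343 N/mm
W = mg = 2 × 9.81 = 19.62 N
½kδ² − Wδ − Wh = 0 → δ = (W + √(W² + 2kWh))/k
δ = (19.62 + √(384.94 + 33587.8))/9.3343 = (19.62 + 184.32)/9.3343 = 21.848 mm

21.8 mm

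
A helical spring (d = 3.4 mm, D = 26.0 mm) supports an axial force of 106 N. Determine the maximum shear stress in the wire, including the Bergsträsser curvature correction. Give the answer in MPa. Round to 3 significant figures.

211 MPa

Spring index C = D/d = 26.0/3.4 = 7.6471
K_B = (4C+2)/(4C−3) = 32.588/27.588 = 1.1812
τ₀ = 8FD/(πd³) = 8·106·26.0/(π·3.4³) = 22048/123.48 = 178.56 MPa
τ_max = K·τ₀ = 1.1812 × 178.56 = 210.92 MPa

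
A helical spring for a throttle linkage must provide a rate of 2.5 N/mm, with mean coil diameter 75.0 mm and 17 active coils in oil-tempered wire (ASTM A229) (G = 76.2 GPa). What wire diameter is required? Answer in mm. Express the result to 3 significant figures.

d = (8D³N_a·k / G)^(1/4) = (8·75.0³·17·2.5 / (76.2×10³))^0.25
  = (1882.4)^0.25 = 6.5868 mm

6.59 mm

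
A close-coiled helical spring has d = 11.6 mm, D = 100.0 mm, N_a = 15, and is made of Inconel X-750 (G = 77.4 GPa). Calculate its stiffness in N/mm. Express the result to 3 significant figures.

11.7 N/mm

k = Gd⁴/(8D³N_a) = (77.4×10³ × 11.6⁴) / (8 × 100.0³ × 15)
  = 1.40143e+09 / 1.2e+08 = 11.679 N/mm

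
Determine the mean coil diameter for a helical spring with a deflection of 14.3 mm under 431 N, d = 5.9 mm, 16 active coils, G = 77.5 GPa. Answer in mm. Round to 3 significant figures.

29.0 mm

Required rate k = F/δ = 431/14.3 = 30.14 N/mm
D = (Gd⁴/(8N_a·k))^(1/3) = (77.5×10³·5.9⁴/(8·16·30.14))^(1/3)
  = (24342.1)^(1/3) = 28.9814 mm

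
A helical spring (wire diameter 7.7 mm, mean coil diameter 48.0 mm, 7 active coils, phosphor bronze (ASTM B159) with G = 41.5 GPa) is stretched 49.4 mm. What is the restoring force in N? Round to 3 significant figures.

k = Gd⁴/(8D³N_a) = (41.5×10³)(7.7⁴)/(8·48.0³·7) = 23.556 N/mm
F = k·δ = 23.556 × 49.4 = 1163.7 N

1160 N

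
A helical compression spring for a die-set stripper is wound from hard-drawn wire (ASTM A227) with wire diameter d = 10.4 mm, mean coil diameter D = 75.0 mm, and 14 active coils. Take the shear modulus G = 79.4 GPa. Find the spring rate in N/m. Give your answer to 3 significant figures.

19700 N/m

k = Gd⁴/(8D³N_a) = (79.4×10³ × 10.4⁴) / (8 × 75.0³ × 14)
  = 9.28868e+08 / 4.725e+07 = 19.659 N/mm = 19659 N/m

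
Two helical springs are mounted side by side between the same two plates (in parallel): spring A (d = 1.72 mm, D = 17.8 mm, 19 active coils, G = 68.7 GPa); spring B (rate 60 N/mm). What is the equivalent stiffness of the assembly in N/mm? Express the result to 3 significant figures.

60.7 N/mm

k_A = Gd⁴/(8D³N_a) = (68.7×10³)(1.72⁴)/(8·17.8³·19) = 0.7014 N/mm
Parallel: k_eq = 0.7014 + 60 = 60.701 N/mm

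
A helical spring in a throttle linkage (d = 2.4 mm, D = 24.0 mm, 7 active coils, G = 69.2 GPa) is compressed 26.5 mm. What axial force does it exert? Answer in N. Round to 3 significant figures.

78.6 N

k = Gd⁴/(8D³N_a) = (69.2×10³)(2.4⁴)/(8·24.0³·7) = 2.9657 N/mm
F = k·δ = 2.9657 × 26.5 = 78.591 N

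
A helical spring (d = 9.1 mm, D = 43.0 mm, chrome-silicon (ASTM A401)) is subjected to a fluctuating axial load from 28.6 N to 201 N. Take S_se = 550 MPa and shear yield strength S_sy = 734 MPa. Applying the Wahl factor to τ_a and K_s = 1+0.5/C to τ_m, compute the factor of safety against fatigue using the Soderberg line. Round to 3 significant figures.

18.0

C = D/d = 43.0/9.1 = 4.7253; K_W = (4C−1)/(4C−4)+0.615/C = 1.3315; K_s = 1+0.5/C = 1.1058
F_a = (F_max−F_min)/2 = 86.2 N; F_m = (F_max+F_min)/2 = 114.8 N
τ_a = K_W·8F_aD/(πd³) = 1.3315 × 12.525 = 16.677 MPa
τ_m = K_s·8F_mD/(πd³) = 1.1058 × 16.681 = 18.446 MPa
Soderberg: 1/n_f = τ_a/S_se + τ_m/S_sy = 16.677/550 + 18.446/734 = 0.03032 + 0.02513 = 0.055454
n_f = 1/0.055454 = 18.03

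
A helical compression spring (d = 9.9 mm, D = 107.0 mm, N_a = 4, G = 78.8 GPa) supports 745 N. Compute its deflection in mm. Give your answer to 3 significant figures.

38.6 mm

k = Gd⁴/(8D³N_a) = (78.8×10³)(9.9⁴)/(8·107.0³·4) = 19.309 N/mm
δ = F/k = 745 / 19.309 = 38.583 mm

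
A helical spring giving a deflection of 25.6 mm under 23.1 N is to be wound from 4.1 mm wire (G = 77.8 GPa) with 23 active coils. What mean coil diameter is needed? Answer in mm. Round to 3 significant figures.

51.0 mm

Required rate k = F/δ = 23.1/25.6 = 0.90234 N/mm
D = (Gd⁴/(8N_a·k))^(1/3) = (77.8×10³·4.1⁴/(8·23·0.90234))^(1/3)
  = (132411)^(1/3) = 50.9693 mm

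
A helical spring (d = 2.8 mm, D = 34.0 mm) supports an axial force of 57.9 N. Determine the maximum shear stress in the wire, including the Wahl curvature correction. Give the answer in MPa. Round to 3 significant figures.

255 MPa

Spring index C = D/d = 34.0/2.8 = 12.1429
K_W = (4C−1)/(4C−4) + 0.615/C = 47.571/44.571 + 0.0506 = 1.1180
τ₀ = 8FD/(πd³) = 8·57.9·34.0/(π·2.8³) = 15748.8/68.964 = 228.36 MPa
τ_max = K·τ₀ = 1.1180 × 228.36 = 255.3 MPa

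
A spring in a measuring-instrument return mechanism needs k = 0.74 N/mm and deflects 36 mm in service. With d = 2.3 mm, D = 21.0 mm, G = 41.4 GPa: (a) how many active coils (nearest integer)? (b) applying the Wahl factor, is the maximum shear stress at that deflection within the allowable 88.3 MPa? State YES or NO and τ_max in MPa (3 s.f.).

N_a = Gd⁴/(8D³k) = (41.4×10³)(2.3⁴)/(8·21.0³·0.74) = 21.13 → N_a = 21
Actual rate k = Gd⁴/(8D³·21) = 0.74464 N/mm
Working load F = kδ = 0.74464·36 = 26.807 N
C = 21.0/2.3 = 9.1304; K_W = (4C−1)/(4C−4)+0.615/C = 1.1596
τ_max = K_W·8FD/(πd³) = 1.1596·117.82 = 136.63 MPa
τ_max > 88.3 MPa → exceeds allowable

(a) 21 coils; (b) NO, τ_max = 137 MPa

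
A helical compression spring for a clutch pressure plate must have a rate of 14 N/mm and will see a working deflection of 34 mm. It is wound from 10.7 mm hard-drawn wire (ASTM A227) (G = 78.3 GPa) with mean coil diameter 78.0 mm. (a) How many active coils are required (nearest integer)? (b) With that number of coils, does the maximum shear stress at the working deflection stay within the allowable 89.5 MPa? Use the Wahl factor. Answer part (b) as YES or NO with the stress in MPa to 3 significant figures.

N_a = Gd⁴/(8D³k) = (78.3×10³)(10.7⁴)/(8·78.0³·14) = 19.31 → N_a = 19
Actual rate k = Gd⁴/(8D³·19) = 14.229 N/mm
Working load F = kδ = 14.229·34 = 483.78 N
C = 78.0/10.7 = 7.2897; K_W = (4C−1)/(4C−4)+0.615/C = 1.2036
τ_max = K_W·8FD/(πd³) = 1.2036·78.439 = 94.41 MPa
τ_max > 89.5 MPa → exceeds allowable

(a) 19 coils; (b) NO, τ_max = 94.4 MPa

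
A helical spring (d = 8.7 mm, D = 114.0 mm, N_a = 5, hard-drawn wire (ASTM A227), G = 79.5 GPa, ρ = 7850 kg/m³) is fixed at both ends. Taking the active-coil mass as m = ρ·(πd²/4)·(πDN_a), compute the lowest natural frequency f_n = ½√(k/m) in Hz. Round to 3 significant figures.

k = Gd⁴/(8D³N_a) = (79.5×10³)(8.7⁴)/(8·114.0³·5) = 7.6855 N/mm = 7685.5 N/m
Wire length L = πDN_a = π·114.0·5 = 1790.7 mm
m = ρ·(πd²/4)·L = 7850 × 59.447×10⁻⁶ m² × 1.7907 m = 0.83565 kg
f_n = ½√(k/m) = 0.5·√(7685.5/0.83565) = 0.5·√(9197) = 47.951 Hz

48.0 Hz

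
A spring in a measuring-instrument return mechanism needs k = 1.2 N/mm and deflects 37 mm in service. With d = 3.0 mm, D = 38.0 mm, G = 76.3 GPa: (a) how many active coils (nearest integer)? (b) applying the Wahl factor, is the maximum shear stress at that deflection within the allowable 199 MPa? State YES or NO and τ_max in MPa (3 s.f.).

N_a = Gd⁴/(8D³k) = (76.3×10³)(3.0⁴)/(8·38.0³·1.2) = 11.73 → N_a = 12
Actual rate k = Gd⁴/(8D³·12) = 1.1732 N/mm
Working load F = kδ = 1.1732·37 = 43.41 N
C = 38.0/3.0 = 12.6667; K_W = (4C−1)/(4C−4)+0.615/C = 1.1128
τ_max = K_W·8FD/(πd³) = 1.1128·155.58 = 173.13 MPa
τ_max ≤ 199 MPa → acceptable

(a) 12 coils; (b) YES, τ_max = 173 MPa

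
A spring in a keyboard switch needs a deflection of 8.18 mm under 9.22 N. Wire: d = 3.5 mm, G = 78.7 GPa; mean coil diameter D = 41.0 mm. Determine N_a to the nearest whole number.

Required rate k = F/δ = 9.22/8.18 = 1.1271 N/mm
N_a = Gd⁴/(8D³k) = (78.7×10³ × 3.5⁴)/(8 × 41.0³ × 1.1271)
    = 1.18099e+07 / 621469 = 19 → 19 coils

19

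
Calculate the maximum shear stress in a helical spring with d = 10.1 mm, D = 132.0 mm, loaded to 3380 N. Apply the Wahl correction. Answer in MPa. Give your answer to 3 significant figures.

1220 MPa

Spring index C = D/d = 132.0/10.1 = 13.0693
K_W = (4C−1)/(4C−4) + 0.615/C = 51.277/48.277 + 0.0471 = 1.1092
τ₀ = 8FD/(πd³) = 8·3380·132.0/(π·10.1³) = 3.56928e+06/3236.8 = 1102.7 MPa
τ_max = K·τ₀ = 1.1092 × 1102.7 = 1223.1 MPa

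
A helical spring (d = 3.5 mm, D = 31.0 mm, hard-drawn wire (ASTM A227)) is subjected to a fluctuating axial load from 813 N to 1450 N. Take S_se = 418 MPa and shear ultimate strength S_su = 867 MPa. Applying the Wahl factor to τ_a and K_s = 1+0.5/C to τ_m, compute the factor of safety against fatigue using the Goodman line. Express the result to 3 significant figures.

0.240

C = D/d = 31.0/3.5 = 8.8571; K_W = (4C−1)/(4C−4)+0.615/C = 1.1649; K_s = 1+0.5/C = 1.0565
F_a = (F_max−F_min)/2 = 318.5 N; F_m = (F_max+F_min)/2 = 1131.5 N
τ_a = K_W·8F_aD/(πd³) = 1.1649 × 586.42 = 683.11 MPa
τ_m = K_s·8F_mD/(πd³) = 1.0565 × 2083.3 = 2200.9 MPa
Goodman: 1/n_f = τ_a/S_se + τ_m/S_su = 683.11/418 + 2200.9/867 = 1.63424 + 2.53853 = 4.1728
n_f = 1/4.1728 = 0.2396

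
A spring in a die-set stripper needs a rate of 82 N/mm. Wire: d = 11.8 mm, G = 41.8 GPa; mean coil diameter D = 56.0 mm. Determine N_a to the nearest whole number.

7

N_a = Gd⁴/(8D³k) = (41.8×10³ × 11.8⁴)/(8 × 56.0³ × 82)
    = 8.10409e+08 / 1.15204e+08 = 7.035 → 7 coils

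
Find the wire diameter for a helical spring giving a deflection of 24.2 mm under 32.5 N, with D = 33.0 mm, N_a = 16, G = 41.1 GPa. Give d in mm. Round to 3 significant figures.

3.50 mm

Required rate k = F/δ = 32.5/24.2 = 1.343 N/mm
d = (8D³N_a·k / G)^(1/4) = (8·33.0³·16·1.343 / (41.1×10³))^0.25
  = (150.31)^0.25 = 3.5014 mm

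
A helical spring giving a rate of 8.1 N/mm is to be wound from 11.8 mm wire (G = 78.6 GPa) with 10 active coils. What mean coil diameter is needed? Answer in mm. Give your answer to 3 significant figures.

133 mm

D = (Gd⁴/(8N_a·k))^(1/3) = (78.6×10³·11.8⁴/(8·10·8.1))^(1/3)
  = (2.35167e+06)^(1/3) = 132.9817 mm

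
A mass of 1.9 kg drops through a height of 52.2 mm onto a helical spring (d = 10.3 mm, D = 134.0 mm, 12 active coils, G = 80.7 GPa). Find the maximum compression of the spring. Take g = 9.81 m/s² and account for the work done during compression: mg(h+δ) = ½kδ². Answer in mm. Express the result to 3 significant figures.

27.5 mm

k = Gd⁴/(8D³N_a) = (80.7×10³)(10.3⁴)/(8·134.0³·12) = 3.9322 N/mm
W = mg = 1.9 × 9.81 = 18.639 N
½kδ² − Wδ − Wh = 0 → δ = (W + √(W² + 2kWh))/k
δ = (18.639 + √(347.41 + 7651.73))/3.9322 = (18.639 + 89.438)/3.9322 = 27.485 mm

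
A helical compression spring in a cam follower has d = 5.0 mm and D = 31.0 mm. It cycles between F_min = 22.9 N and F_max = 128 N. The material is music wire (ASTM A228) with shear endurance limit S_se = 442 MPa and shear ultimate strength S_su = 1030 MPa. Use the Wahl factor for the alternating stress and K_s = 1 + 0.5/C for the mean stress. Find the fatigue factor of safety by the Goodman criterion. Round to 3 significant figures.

C = D/d = 31.0/5.0 = 6.2000; K_W = (4C−1)/(4C−4)+0.615/C = 1.2434; K_s = 1+0.5/C = 1.0806
F_a = (F_max−F_min)/2 = 52.55 N; F_m = (F_max+F_min)/2 = 75.45 N
τ_a = K_W·8F_aD/(πd³) = 1.2434 × 33.187 = 41.265 MPa
τ_m = K_s·8F_mD/(πd³) = 1.0806 × 47.649 = 51.491 MPa
Goodman: 1/n_f = τ_a/S_se + τ_m/S_su = 41.265/442 + 51.491/1030 = 0.09336 + 0.04999 = 0.14335
n_f = 1/0.14335 = 6.976

6.98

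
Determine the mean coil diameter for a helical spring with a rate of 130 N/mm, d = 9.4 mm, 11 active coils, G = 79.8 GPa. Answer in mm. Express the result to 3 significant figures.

37.9 mm

D = (Gd⁴/(8N_a·k))^(1/3) = (79.8×10³·9.4⁴/(8·11·130))^(1/3)
  = (54461.3)^(1/3) = 37.9050 mm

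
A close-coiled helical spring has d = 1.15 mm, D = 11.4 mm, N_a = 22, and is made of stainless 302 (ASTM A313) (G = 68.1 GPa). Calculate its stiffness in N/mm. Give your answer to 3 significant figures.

k = Gd⁴/(8D³N_a) = (68.1×10³ × 1.15⁴) / (8 × 11.4³ × 22)
  = 119107 / 260752 = 0.45678 N/mm

0.457 N/mm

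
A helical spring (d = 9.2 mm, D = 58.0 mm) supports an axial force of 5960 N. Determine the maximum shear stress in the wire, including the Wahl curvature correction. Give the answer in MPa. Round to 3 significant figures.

1400 MPa

Spring index C = D/d = 58.0/9.2 = 6.3043
K_W = (4C−1)/(4C−4) + 0.615/C = 24.217/21.217 + 0.0976 = 1.2389
τ₀ = 8FD/(πd³) = 8·5960·58.0/(π·9.2³) = 2.76544e+06/2446.3 = 1130.4 MPa
τ_max = K·τ₀ = 1.2389 × 1130.4 = 1400.6 MPa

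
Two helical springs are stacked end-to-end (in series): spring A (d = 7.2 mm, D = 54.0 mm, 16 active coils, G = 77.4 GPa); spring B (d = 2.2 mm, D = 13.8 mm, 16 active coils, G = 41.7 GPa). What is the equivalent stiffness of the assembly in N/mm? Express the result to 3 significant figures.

2.27 N/mm

k_A = Gd⁴/(8D³N_a) = (77.4×10³)(7.2⁴)/(8·54.0³·16) = 10.32 N/mm
k_B = Gd⁴/(8D³N_a) = (41.7×10³)(2.2⁴)/(8·13.8³·16) = 2.9039 N/mm
Series: 1/k_eq = 1/10.32 + 1/2.9039 = 0.44127; k_eq = 2.2662 N/mm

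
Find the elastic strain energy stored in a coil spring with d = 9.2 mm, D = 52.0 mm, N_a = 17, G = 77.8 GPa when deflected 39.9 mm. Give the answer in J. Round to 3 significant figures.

23.2 J

k = Gd⁴/(8D³N_a) = (77.8×10³)(9.2⁴)/(8·52.0³·17) = 29.146 N/mm
U = ½kδ² = 0.5 × 29.146 × 39.9² = 23201 N·mm = 23.201 J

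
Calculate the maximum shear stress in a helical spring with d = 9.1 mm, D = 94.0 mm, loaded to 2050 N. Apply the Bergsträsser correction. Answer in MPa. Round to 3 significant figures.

Spring index C = D/d = 94.0/9.1 = 10.3297
K_B = (4C+2)/(4C−3) = 43.319/38.319 = 1.1305
τ₀ = 8FD/(πd³) = 8·2050·94.0/(π·9.1³) = 1.5416e+06/2367.4 = 651.17 MPa
τ_max = K·τ₀ = 1.1305 × 651.17 = 736.14 MPa

736 MPa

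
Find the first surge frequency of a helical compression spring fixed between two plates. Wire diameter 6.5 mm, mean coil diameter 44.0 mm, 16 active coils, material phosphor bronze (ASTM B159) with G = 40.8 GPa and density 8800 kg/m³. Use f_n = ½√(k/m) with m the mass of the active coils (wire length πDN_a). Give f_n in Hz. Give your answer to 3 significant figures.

50.8 Hz

k = Gd⁴/(8D³N_a) = (40.8×10³)(6.5⁴)/(8·44.0³·16) = 6.6795 N/mm = 6679.5 N/m
Wire length L = πDN_a = π·44.0·16 = 2211.7 mm
m = ρ·(πd²/4)·L = 8800 × 33.183×10⁻⁶ m² × 2.2117 m = 0.64584 kg
f_n = ½√(k/m) = 0.5·√(6679.5/0.64584) = 0.5·√(10342) = 50.849 Hz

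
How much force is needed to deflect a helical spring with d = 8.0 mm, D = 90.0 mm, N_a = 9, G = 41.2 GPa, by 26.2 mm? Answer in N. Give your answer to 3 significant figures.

84.2 N

k = Gd⁴/(8D³N_a) = (41.2×10³)(8.0⁴)/(8·90.0³·9) = 3.2151 N/mm
F = k·δ = 3.2151 × 26.2 = 84.236 N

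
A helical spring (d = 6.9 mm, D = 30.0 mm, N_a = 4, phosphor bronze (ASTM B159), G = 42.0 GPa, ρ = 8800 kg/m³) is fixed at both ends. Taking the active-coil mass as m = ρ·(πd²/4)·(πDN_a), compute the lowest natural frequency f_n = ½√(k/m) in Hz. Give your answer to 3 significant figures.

k = Gd⁴/(8D³N_a) = (42.0×10³)(6.9⁴)/(8·30.0³·4) = 110.19 N/mm = 1.1019e+05 N/m
Wire length L = πDN_a = π·30.0·4 = 376.99 mm
m = ρ·(πd²/4)·L = 8800 × 37.393×10⁻⁶ m² × 0.37699 m = 0.12405 kg
f_n = ½√(k/m) = 0.5·√(1.1019e+05/0.12405) = 0.5·√(8.8824e+05) = 471.23 Hz

471 Hz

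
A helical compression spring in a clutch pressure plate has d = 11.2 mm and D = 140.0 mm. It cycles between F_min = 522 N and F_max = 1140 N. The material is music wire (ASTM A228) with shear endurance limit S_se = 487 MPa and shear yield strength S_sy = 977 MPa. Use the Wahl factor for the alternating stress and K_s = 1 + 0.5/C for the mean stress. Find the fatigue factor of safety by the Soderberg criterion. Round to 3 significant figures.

C = D/d = 140.0/11.2 = 12.5000; K_W = (4C−1)/(4C−4)+0.615/C = 1.1144; K_s = 1+0.5/C = 1.0400
F_a = (F_max−F_min)/2 = 309 N; F_m = (F_max+F_min)/2 = 831 N
τ_a = K_W·8F_aD/(πd³) = 1.1144 × 78.41 = 87.382 MPa
τ_m = K_s·8F_mD/(πd³) = 1.0400 × 210.87 = 219.3 MPa
Soderberg: 1/n_f = τ_a/S_se + τ_m/S_sy = 87.382/487 + 219.3/977 = 0.17943 + 0.22447 = 0.4039
n_f = 1/0.4039 = 2.476

2.48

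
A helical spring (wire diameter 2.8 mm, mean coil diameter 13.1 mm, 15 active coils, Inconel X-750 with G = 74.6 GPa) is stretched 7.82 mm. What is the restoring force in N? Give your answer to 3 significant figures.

133 N

k = Gd⁴/(8D³N_a) = (74.6×10³)(2.8⁴)/(8·13.1³·15) = 16.997 N/mm
F = k·δ = 16.997 × 7.82 = 132.92 N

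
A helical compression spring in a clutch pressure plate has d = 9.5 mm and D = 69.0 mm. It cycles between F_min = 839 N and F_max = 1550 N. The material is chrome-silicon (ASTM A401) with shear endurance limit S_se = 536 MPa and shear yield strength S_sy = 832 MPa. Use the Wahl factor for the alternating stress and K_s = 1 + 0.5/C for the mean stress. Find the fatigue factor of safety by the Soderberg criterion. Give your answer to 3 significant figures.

2.09

C = D/d = 69.0/9.5 = 7.2632; K_W = (4C−1)/(4C−4)+0.615/C = 1.2044; K_s = 1+0.5/C = 1.0688
F_a = (F_max−F_min)/2 = 355.5 N; F_m = (F_max+F_min)/2 = 1194.5 N
τ_a = K_W·8F_aD/(πd³) = 1.2044 × 72.855 = 87.748 MPa
τ_m = K_s·8F_mD/(πd³) = 1.0688 × 244.8 = 261.65 MPa
Soderberg: 1/n_f = τ_a/S_se + τ_m/S_sy = 87.748/536 + 261.65/832 = 0.16371 + 0.31448 = 0.47819
n_f = 1/0.47819 = 2.091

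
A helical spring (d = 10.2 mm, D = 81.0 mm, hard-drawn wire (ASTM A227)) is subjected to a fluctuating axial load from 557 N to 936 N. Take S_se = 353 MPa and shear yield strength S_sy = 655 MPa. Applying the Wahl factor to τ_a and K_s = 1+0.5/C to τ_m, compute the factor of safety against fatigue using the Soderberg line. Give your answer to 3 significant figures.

C = D/d = 81.0/10.2 = 7.9412; K_W = (4C−1)/(4C−4)+0.615/C = 1.1855; K_s = 1+0.5/C = 1.0630
F_a = (F_max−F_min)/2 = 189.5 N; F_m = (F_max+F_min)/2 = 746.5 N
τ_a = K_W·8F_aD/(πd³) = 1.1855 × 36.833 = 43.665 MPa
τ_m = K_s·8F_mD/(πd³) = 1.0630 × 145.1 = 154.23 MPa
Soderberg: 1/n_f = τ_a/S_se + τ_m/S_sy = 43.665/353 + 154.23/655 = 0.12370 + 0.23547 = 0.35916
n_f = 1/0.35916 = 2.784

2.78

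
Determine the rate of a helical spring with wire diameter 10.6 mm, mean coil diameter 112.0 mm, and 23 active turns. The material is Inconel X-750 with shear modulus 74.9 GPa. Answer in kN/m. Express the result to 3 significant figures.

k = Gd⁴/(8D³N_a) = (74.9×10³ × 10.6⁴) / (8 × 112.0³ × 23)
  = 9.45595e+08 / 2.58507e+08 = 3.6579 N/mm

3.66 kN/m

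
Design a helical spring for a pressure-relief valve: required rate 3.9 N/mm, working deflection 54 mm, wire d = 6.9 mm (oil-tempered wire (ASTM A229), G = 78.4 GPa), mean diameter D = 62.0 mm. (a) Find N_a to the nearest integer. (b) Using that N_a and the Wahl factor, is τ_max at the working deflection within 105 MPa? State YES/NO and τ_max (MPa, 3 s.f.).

(a) 24 coils; (b) NO, τ_max = 117 MPa

N_a = Gd⁴/(8D³k) = (78.4×10³)(6.9⁴)/(8·62.0³·3.9) = 23.9 → N_a = 24
Actual rate k = Gd⁴/(8D³·24) = 3.8836 N/mm
Working load F = kδ = 3.8836·54 = 209.72 N
C = 62.0/6.9 = 8.9855; K_W = (4C−1)/(4C−4)+0.615/C = 1.1624
τ_max = K_W·8FD/(πd³) = 1.1624·100.79 = 117.15 MPa
τ_max > 105 MPa → exceeds allowable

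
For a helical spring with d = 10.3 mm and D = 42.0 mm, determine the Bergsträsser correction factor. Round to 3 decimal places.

1.376

C = D/d = 42.0/10.3 = 4.0777
K_B = (4C+2)/(4C−3) = 18.311/13.311 = 1.3756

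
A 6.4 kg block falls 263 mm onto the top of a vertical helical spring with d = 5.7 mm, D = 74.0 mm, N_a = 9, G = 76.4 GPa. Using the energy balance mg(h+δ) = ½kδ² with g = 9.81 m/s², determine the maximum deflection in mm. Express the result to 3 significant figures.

134 mm

k = Gd⁴/(8D³N_a) = (76.4×10³)(5.7⁴)/(8·74.0³·9) = 2.7642 N/mm
W = mg = 6.4 × 9.81 = 62.784 N
½kδ² − Wδ − Wh = 0 → δ = (W + √(W² + 2kWh))/k
δ = (62.784 + √(3941.8 + 91285.1))/2.7642 = (62.784 + 308.59)/2.7642 = 134.35 mm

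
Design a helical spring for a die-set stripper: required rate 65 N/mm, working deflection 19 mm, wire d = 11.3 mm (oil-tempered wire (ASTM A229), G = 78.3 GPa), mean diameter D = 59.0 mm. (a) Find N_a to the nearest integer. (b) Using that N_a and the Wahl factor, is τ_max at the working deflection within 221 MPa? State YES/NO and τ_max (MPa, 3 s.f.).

(a) 12 coils; (b) YES, τ_max = 166 MPa

N_a = Gd⁴/(8D³k) = (78.3×10³)(11.3⁴)/(8·59.0³·65) = 11.95 → N_a = 12
Actual rate k = Gd⁴/(8D³·12) = 64.751 N/mm
Working load F = kδ = 64.751·19 = 1230.3 N
C = 59.0/11.3 = 5.2212; K_W = (4C−1)/(4C−4)+0.615/C = 1.2955
τ_max = K_W·8FD/(πd³) = 1.2955·128.1 = 165.95 MPa
τ_max ≤ 221 MPa → acceptable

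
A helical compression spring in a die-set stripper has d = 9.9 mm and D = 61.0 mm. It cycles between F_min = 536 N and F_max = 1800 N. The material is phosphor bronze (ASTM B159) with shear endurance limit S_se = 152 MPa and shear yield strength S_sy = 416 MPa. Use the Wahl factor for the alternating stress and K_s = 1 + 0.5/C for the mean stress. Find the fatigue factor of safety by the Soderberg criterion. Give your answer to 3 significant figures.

0.761

C = D/d = 61.0/9.9 = 6.1616; K_W = (4C−1)/(4C−4)+0.615/C = 1.2451; K_s = 1+0.5/C = 1.0811
F_a = (F_max−F_min)/2 = 632 N; F_m = (F_max+F_min)/2 = 1168 N
τ_a = K_W·8F_aD/(πd³) = 1.2451 × 101.18 = 125.98 MPa
τ_m = K_s·8F_mD/(πd³) = 1.0811 × 186.99 = 202.16 MPa
Soderberg: 1/n_f = τ_a/S_se + τ_m/S_sy = 125.98/152 + 202.16/416 = 0.82880 + 0.48596 = 1.3148
n_f = 1/1.3148 = 0.7606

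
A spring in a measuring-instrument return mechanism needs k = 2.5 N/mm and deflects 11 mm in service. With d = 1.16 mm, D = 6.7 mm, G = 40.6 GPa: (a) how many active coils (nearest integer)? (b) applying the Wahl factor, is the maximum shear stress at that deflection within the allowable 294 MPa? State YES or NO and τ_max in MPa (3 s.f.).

(a) 12 coils; (b) NO, τ_max = 387 MPa

N_a = Gd⁴/(8D³k) = (40.6×10³)(1.16⁴)/(8·6.7³·2.5) = 12.22 → N_a = 12
Actual rate k = Gd⁴/(8D³·12) = 2.546 N/mm
Working load F = kδ = 2.546·11 = 28.006 N
C = 6.7/1.16 = 5.7759; K_W = (4C−1)/(4C−4)+0.615/C = 1.2635
τ_max = K_W·8FD/(πd³) = 1.2635·306.12 = 386.79 MPa
τ_max > 294 MPa → exceeds allowable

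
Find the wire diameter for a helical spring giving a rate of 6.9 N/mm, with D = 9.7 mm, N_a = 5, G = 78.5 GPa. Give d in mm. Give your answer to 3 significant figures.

1.34 mm

d = (8D³N_a·k / G)^(1/4) = (8·9.7³·5·6.9 / (78.5×10³))^0.25
  = (3.2089)^0.25 = 1.3384 mm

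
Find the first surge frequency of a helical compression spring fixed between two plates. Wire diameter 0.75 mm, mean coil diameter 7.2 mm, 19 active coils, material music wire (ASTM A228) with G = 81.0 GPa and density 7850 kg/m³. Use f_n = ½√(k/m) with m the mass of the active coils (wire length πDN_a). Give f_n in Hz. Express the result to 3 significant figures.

275 Hz

k = Gd⁴/(8D³N_a) = (81.0×10³)(0.75⁴)/(8·7.2³·19) = 0.45174 N/mm = 451.74 N/m
Wire length L = πDN_a = π·7.2·19 = 429.77 mm
m = ρ·(πd²/4)·L = 7850 × 0.44179×10⁻⁶ m² × 0.42977 m = 0.0014905 kg
f_n = ½√(k/m) = 0.5·√(451.74/0.0014905) = 0.5·√(3.0309e+05) = 275.27 Hz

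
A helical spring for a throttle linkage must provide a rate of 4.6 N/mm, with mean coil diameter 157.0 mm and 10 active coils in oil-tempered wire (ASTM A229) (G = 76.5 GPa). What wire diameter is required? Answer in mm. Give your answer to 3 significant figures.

d = (8D³N_a·k / G)^(1/4) = (8·157.0³·10·4.6 / (76.5×10³))^0.25
  = (18616)^0.25 = 11.6808 mm

11.7 mm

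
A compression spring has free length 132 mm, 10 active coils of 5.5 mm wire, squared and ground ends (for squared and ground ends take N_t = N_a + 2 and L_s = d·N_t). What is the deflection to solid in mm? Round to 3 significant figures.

N_t = 12; L_s = 5.5·12 = 66 mm
δ_solid = L₀ − L_s = 132 − 66 = 66 mm

66.0 mm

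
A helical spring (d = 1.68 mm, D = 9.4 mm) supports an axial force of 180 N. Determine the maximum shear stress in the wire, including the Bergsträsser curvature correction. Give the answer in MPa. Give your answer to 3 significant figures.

Spring index C = D/d = 9.4/1.68 = 5.5952
K_B = (4C+2)/(4C−3) = 24.381/19.381 = 1.2580
τ₀ = 8FD/(πd³) = 8·180·9.4/(π·1.68³) = 13536/14.896 = 908.68 MPa
τ_max = K·τ₀ = 1.2580 × 908.68 = 1143.1 MPa

1140 MPa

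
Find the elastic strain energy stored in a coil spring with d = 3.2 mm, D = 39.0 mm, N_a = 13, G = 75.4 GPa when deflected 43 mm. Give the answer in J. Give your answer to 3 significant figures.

k = Gd⁴/(8D³N_a) = (75.4×10³)(3.2⁴)/(8·39.0³·13) = 1.2816 N/mm
U = ½kδ² = 0.5 × 1.2816 × 43² = 1184.8 N·mm = 1.1848 J

1.18 J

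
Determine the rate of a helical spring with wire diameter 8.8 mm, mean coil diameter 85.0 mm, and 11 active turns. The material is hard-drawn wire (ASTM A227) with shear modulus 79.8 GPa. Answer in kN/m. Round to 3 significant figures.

8.86 kN/m

k = Gd⁴/(8D³N_a) = (79.8×10³ × 8.8⁴) / (8 × 85.0³ × 11)
  = 4.78557e+08 / 5.4043e+07 = 8.8551 N/mm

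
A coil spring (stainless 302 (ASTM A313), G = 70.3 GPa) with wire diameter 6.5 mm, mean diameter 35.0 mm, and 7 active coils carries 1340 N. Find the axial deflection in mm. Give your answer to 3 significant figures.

25.6 mm

k = Gd⁴/(8D³N_a) = (70.3×10³)(6.5⁴)/(8·35.0³·7) = 52.266 N/mm
δ = F/k = 1340 / 52.266 = 25.638 mm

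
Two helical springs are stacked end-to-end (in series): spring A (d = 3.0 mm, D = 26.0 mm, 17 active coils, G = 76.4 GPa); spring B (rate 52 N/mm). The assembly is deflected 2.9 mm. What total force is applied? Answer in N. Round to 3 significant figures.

7.15 N

k_A = Gd⁴/(8D³N_a) = (76.4×10³)(3.0⁴)/(8·26.0³·17) = 2.5889 N/mm
Series: 1/k_eq = 1/2.5889 + 1/52 = 0.40549; k_eq = 2.4661 N/mm
F = k_eq·δ = 2.4661·2.9 = 7.1518 N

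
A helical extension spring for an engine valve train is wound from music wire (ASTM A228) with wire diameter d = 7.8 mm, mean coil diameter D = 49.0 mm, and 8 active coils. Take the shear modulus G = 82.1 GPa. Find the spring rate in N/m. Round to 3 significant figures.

40400 N/m

k = Gd⁴/(8D³N_a) = (82.1×10³ × 7.8⁴) / (8 × 49.0³ × 8)
  = 3.03894e+08 / 7.52954e+06 = 40.36 N/mm = 40360 N/m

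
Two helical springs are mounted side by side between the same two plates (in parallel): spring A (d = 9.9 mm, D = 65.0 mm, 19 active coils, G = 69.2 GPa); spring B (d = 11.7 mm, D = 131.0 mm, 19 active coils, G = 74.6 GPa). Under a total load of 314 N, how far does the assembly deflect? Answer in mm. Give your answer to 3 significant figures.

15.7 mm

k_A = Gd⁴/(8D³N_a) = (69.2×10³)(9.9⁴)/(8·65.0³·19) = 15.924 N/mm
k_B = Gd⁴/(8D³N_a) = (74.6×10³)(11.7⁴)/(8·131.0³·19) = 4.091 N/mm
Parallel: k_eq = 15.924 + 4.091 = 20.015 N/mm
δ = F/k_eq = 314/20.015 = 15.688 mm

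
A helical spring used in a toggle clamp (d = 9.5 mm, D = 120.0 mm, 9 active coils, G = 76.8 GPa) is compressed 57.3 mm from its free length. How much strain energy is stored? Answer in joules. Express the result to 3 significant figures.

8.25 J

k = Gd⁴/(8D³N_a) = (76.8×10³)(9.5⁴)/(8·120.0³·9) = 5.0278 N/mm
U = ½kδ² = 0.5 × 5.0278 × 57.3² = 8253.9 N·mm = 8.2539 J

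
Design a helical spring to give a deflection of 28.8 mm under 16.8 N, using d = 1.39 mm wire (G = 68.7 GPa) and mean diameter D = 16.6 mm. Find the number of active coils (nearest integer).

Required rate k = F/δ = 16.8/28.8 = 0.58333 N/mm
N_a = Gd⁴/(8D³k) = (68.7×10³ × 1.39⁴)/(8 × 16.6³ × 0.58333)
    = 256458 / 21346.7 = 12.01 → 12 coils

12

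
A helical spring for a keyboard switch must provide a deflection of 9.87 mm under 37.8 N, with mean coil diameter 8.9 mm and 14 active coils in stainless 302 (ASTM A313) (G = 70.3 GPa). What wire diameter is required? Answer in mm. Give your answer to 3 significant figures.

1.44 mm

Required rate k = F/δ = 37.8/9.87 = 3.8298 N/mm
d = (8D³N_a·k / G)^(1/4) = (8·8.9³·14·3.8298 / (70.3×10³))^0.25
  = (4.3014)^0.25 = 1.4401 mm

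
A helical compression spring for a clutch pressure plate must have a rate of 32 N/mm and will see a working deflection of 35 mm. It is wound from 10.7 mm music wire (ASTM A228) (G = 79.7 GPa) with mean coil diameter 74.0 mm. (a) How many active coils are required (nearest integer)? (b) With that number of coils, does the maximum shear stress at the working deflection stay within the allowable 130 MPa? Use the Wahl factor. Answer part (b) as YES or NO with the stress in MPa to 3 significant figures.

N_a = Gd⁴/(8D³k) = (79.7×10³)(10.7⁴)/(8·74.0³·32) = 10.07 → N_a = 10
Actual rate k = Gd⁴/(8D³·10) = 32.226 N/mm
Working load F = kδ = 32.226·35 = 1127.9 N
C = 74.0/10.7 = 6.9159; K_W = (4C−1)/(4C−4)+0.615/C = 1.2157
τ_max = K_W·8FD/(πd³) = 1.2157·173.5 = 210.92 MPa
τ_max > 130 MPa → exceeds allowable

(a) 10 coils; (b) NO, τ_max = 211 MPa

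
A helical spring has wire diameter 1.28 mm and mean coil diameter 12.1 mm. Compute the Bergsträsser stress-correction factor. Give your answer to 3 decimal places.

C = D/d = 12.1/1.28 = 9.4531
K_B = (4C+2)/(4C−3) = 39.812/34.812 = 1.1436

1.144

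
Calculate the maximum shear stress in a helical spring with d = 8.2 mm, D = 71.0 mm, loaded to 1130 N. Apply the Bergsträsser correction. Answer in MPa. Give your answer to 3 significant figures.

429 MPa

Spring index C = D/d = 71.0/8.2 = 8.6585
K_B = (4C+2)/(4C−3) = 36.634/31.634 = 1.1581
τ₀ = 8FD/(πd³) = 8·1130·71.0/(π·8.2³) = 641840/1732.2 = 370.54 MPa
τ_max = K·τ₀ = 1.1581 × 370.54 = 429.11 MPa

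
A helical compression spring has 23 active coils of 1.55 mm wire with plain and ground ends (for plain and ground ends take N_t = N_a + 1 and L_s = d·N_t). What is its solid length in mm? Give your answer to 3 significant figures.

37.2 mm

plain and ground ends: N_t = N_a + 1 = 23 + 1 = 24
L_s = d·N_t = 1.55 × 24 = 37.2 mm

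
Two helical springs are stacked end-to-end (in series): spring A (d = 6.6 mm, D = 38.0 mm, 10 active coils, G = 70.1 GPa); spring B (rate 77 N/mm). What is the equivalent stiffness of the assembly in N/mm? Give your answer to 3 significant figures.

k_A = Gd⁴/(8D³N_a) = (70.1×10³)(6.6⁴)/(8·38.0³·10) = 30.301 N/mm
Series: 1/k_eq = 1/30.301 + 1/77 = 0.04599; k_eq = 21.744 N/mm

21.7 N/mm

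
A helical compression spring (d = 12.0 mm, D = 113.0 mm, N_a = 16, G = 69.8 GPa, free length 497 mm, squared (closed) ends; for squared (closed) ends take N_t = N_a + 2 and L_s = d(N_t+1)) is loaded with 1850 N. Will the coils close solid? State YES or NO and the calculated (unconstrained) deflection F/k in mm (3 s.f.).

NO, δ = 236 mm

k = Gd⁴/(8D³N_a) = (69.8×10³)(12.0⁴)/(8·113.0³·16) = 7.8367 N/mm
N_t = 18; L_s = 12.0·19 = 228 mm; δ_solid = L₀ − L_s = 497 − 228 = 269 mm
δ = F/k = 1850/7.8367 = 236.07 mm
δ < δ_solid → spring does not go solid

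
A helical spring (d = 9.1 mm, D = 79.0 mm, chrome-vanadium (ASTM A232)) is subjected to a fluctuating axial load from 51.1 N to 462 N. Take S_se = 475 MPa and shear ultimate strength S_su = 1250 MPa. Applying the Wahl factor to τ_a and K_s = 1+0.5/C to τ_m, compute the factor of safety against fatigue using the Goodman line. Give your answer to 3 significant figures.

5.18

C = D/d = 79.0/9.1 = 8.6813; K_W = (4C−1)/(4C−4)+0.615/C = 1.1685; K_s = 1+0.5/C = 1.0576
F_a = (F_max−F_min)/2 = 205.45 N; F_m = (F_max+F_min)/2 = 256.55 N
τ_a = K_W·8F_aD/(πd³) = 1.1685 × 54.847 = 64.087 MPa
τ_m = K_s·8F_mD/(πd³) = 1.0576 × 68.488 = 72.433 MPa
Goodman: 1/n_f = τ_a/S_se + τ_m/S_su = 64.087/475 + 72.433/1250 = 0.13492 + 0.05795 = 0.19287
n_f = 1/0.19287 = 5.185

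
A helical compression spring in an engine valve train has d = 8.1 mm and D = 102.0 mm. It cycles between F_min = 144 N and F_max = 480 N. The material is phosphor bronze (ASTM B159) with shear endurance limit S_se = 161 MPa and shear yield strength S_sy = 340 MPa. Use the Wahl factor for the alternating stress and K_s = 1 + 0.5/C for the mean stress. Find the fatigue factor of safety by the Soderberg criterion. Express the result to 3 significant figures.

0.967

C = D/d = 102.0/8.1 = 12.5926; K_W = (4C−1)/(4C−4)+0.615/C = 1.1135; K_s = 1+0.5/C = 1.0397
F_a = (F_max−F_min)/2 = 168 N; F_m = (F_max+F_min)/2 = 312 N
τ_a = K_W·8F_aD/(πd³) = 1.1135 × 82.11 = 91.432 MPa
τ_m = K_s·8F_mD/(πd³) = 1.0397 × 152.49 = 158.54 MPa
Soderberg: 1/n_f = τ_a/S_se + τ_m/S_sy = 91.432/161 + 158.54/340 = 0.56790 + 0.46631 = 1.0342
n_f = 1/1.0342 = 0.9669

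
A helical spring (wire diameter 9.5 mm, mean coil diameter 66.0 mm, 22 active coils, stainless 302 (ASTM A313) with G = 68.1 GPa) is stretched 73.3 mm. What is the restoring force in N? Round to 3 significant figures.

k = Gd⁴/(8D³N_a) = (68.1×10³)(9.5⁴)/(8·66.0³·22) = 10.962 N/mm
F = k·δ = 10.962 × 73.3 = 803.53 N

804 N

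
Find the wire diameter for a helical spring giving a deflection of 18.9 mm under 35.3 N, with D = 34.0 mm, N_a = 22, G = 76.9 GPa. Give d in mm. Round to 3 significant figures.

Required rate k = F/δ = 35.3/18.9 = 1.8677 N/mm
d = (8D³N_a·k / G)^(1/4) = (8·34.0³·22·1.8677 / (76.9×10³))^0.25
  = (168.01)^0.25 = 3.6003 mm

3.60 mm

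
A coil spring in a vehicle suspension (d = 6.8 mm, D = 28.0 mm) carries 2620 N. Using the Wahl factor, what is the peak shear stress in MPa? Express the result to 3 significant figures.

826 MPa

Spring index C = D/d = 28.0/6.8 = 4.1176
K_W = (4C−1)/(4C−4) + 0.615/C = 15.471/12.471 + 0.1494 = 1.3899
τ₀ = 8FD/(πd³) = 8·2620·28.0/(π·6.8³) = 586880/987.82 = 594.12 MPa
τ_max = K·τ₀ = 1.3899 × 594.12 = 825.78 MPa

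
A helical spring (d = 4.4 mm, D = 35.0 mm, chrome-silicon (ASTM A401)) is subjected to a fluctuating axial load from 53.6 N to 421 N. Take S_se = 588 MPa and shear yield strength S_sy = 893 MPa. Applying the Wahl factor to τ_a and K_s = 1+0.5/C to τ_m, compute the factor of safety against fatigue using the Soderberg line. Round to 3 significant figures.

C = D/d = 35.0/4.4 = 7.9545; K_W = (4C−1)/(4C−4)+0.615/C = 1.1852; K_s = 1+0.5/C = 1.0629
F_a = (F_max−F_min)/2 = 183.7 N; F_m = (F_max+F_min)/2 = 237.3 N
τ_a = K_W·8F_aD/(πd³) = 1.1852 × 192.2 = 227.79 MPa
τ_m = K_s·8F_mD/(πd³) = 1.0629 × 248.28 = 263.89 MPa
Soderberg: 1/n_f = τ_a/S_se + τ_m/S_sy = 227.79/588 + 263.89/893 = 0.38740 + 0.29551 = 0.68291
n_f = 1/0.68291 = 1.464

1.46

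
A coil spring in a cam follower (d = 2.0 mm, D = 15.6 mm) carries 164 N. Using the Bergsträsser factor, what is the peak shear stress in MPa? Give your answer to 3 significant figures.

959 MPa

Spring index C = D/d = 15.6/2.0 = 7.8000
K_B = (4C+2)/(4C−3) = 33.200/28.200 = 1.1773
τ₀ = 8FD/(πd³) = 8·164·15.6/(π·2.0³) = 20467.2/25.133 = 814.36 MPa
τ_max = K·τ₀ = 1.1773 × 814.36 = 958.75 MPa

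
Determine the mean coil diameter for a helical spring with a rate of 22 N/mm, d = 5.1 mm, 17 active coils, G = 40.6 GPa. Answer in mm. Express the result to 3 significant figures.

20.9 mm

D = (Gd⁴/(8N_a·k))^(1/3) = (40.6×10³·5.1⁴/(8·17·22))^(1/3)
  = (9180.05)^(1/3) = 20.9386 mm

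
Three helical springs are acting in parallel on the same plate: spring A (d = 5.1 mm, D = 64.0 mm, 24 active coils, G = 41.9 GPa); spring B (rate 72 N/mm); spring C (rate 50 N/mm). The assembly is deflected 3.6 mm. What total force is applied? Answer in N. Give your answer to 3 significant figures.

441 N

k_A = Gd⁴/(8D³N_a) = (41.9×10³)(5.1⁴)/(8·64.0³·24) = 0.56319 N/mm
Parallel: k_eq = 0.56319 + 72 + 50 = 122.56 N/mm
F = k_eq·δ = 122.56·3.6 = 441.23 N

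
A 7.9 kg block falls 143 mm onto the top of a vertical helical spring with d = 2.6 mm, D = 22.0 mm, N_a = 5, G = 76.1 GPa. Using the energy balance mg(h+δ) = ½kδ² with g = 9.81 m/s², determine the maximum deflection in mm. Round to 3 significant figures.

62.5 mm

k = Gd⁴/(8D³N_a) = (76.1×10³)(2.6⁴)/(8·22.0³·5) = 8.1649 N/mm
W = mg = 7.9 × 9.81 = 77.499 N
½kδ² − Wδ − Wh = 0 → δ = (W + √(W² + 2kWh))/k
δ = (77.499 + √(6006.1 + 180972))/8.1649 = (77.499 + 432.41)/8.1649 = 62.451 mm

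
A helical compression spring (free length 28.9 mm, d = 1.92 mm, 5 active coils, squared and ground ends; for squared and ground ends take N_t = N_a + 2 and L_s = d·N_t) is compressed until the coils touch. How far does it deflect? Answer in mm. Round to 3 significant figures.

N_t = 7; L_s = 1.92·7 = 13.44 mm
δ_solid = L₀ − L_s = 28.9 − 13.44 = 15.46 mm

15.5 mm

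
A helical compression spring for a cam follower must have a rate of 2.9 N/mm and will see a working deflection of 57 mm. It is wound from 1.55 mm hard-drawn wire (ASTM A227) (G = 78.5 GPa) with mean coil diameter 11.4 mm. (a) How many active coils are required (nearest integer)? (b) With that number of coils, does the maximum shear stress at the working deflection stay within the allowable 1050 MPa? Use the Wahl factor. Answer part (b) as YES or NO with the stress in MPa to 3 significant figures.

(a) 13 coils; (b) NO, τ_max = 1570 MPa

N_a = Gd⁴/(8D³k) = (78.5×10³)(1.55⁴)/(8·11.4³·2.9) = 13.18 → N_a = 13
Actual rate k = Gd⁴/(8D³·13) = 2.9407 N/mm
Working load F = kδ = 2.9407·57 = 167.62 N
C = 11.4/1.55 = 7.3548; K_W = (4C−1)/(4C−4)+0.615/C = 1.2016
τ_max = K_W·8FD/(πd³) = 1.2016·1306.7 = 1570.2 MPa
τ_max > 1050 MPa → exceeds allowable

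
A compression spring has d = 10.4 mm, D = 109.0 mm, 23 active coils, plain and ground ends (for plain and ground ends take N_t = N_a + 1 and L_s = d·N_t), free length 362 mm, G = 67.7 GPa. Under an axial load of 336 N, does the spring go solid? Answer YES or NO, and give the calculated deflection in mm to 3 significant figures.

NO, δ = 101 mm

k = Gd⁴/(8D³N_a) = (67.7×10³)(10.4⁴)/(8·109.0³·23) = 3.3237 N/mm
N_t = 24; L_s = 10.4·24 = 249.6 mm; δ_solid = L₀ − L_s = 362 − 249.6 = 112.4 mm
δ = F/k = 336/3.3237 = 101.09 mm
δ < δ_solid → spring does not go solid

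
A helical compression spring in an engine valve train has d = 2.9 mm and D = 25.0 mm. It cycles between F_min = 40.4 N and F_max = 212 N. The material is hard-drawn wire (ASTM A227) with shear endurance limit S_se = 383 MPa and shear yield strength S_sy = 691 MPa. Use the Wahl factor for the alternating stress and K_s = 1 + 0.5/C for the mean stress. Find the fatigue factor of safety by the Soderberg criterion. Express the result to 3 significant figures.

0.841

C = D/d = 25.0/2.9 = 8.6207; K_W = (4C−1)/(4C−4)+0.615/C = 1.1698; K_s = 1+0.5/C = 1.0580
F_a = (F_max−F_min)/2 = 85.8 N; F_m = (F_max+F_min)/2 = 126.2 N
τ_a = K_W·8F_aD/(πd³) = 1.1698 × 223.96 = 261.98 MPa
τ_m = K_s·8F_mD/(πd³) = 1.0580 × 329.42 = 348.52 MPa
Soderberg: 1/n_f = τ_a/S_se + τ_m/S_sy = 261.98/383 + 348.52/691 = 0.68402 + 0.50437 = 1.1884
n_f = 1/1.1884 = 0.8415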